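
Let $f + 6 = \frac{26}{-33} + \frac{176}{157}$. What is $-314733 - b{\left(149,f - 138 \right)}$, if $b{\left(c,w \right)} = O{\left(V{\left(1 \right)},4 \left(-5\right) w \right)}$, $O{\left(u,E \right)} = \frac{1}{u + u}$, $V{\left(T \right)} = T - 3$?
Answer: $- \frac{1258931}{4} \approx -3.1473 \cdot 10^{5}$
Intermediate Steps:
$f = - \frac{29360}{5181}$ ($f = -6 + \left(\frac{26}{-33} + \frac{176}{157}\right) = -6 + \left(26 \left(- \frac{1}{33}\right) + 176 \cdot \frac{1}{157}\right) = -6 + \left(- \frac{26}{33} + \frac{176}{157}\right) = -6 + \frac{1726}{5181} = - \frac{29360}{5181} \approx -5.6669$)
$V{\left(T \right)} = -3 + T$ ($V{\left(T \right)} = T - 3 = -3 + T$)
$O{\left(u,E \right)} = \frac{1}{2 u}$
$b{\left(c,w \right)} = - \frac{1}{4}$ ($b{\left(c,w \right)} = \frac{1}{2 \left(-3 + 1\right)} = \frac{1}{2 \left(-2\right)} = \frac{1}{2} \left(- \frac{1}{2}\right) = - \frac{1}{4}$)
$-314733 - b{\left(149,f - 138 \right)} = -314733 - - \frac{1}{4} = -314733 + \frac{1}{4} = - \frac{1258931}{4}$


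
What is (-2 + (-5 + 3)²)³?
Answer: 8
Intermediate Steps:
(-2 + (-5 + 3)²)³ = (-2 + (-2)²)³ = (-2 + 4)³ = 2³ = 8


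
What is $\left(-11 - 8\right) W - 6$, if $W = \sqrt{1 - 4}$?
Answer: $-6 - 19 i \sqrt{3} \approx -6.0 - 32.909 i$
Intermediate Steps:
$W = i \sqrt{3}$ ($W = \sqrt{-3} = i \sqrt{3} \approx 1.732 i$)
$\left(-11 - 8\right) W - 6 = \left(-11 - 8\right) i \sqrt{3} - 6 = - 19 i \sqrt{3} - 6 = -6 - 19 i \sqrt{3}$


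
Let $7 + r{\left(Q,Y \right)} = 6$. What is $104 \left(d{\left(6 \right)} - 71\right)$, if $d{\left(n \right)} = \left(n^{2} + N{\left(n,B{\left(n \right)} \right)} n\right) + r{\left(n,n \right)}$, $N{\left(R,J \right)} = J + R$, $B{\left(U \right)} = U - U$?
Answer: $0$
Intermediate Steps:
$B{\left(U \right)} = 0$
$r{\left(Q,Y \right)} = -1$ ($r{\left(Q,Y \right)} = -7 + 6 = -1$)
$d{\left(n \right)} = -1 + 2 n^{2}$ ($d{\left(n \right)} = \left(n^{2} + \left(0 + n\right) n\right) - 1 = \left(n^{2} + n n\right) - 1 = \left(n^{2} + n^{2}\right) - 1 = 2 n^{2} - 1 = -1 + 2 n^{2}$)
$104 \left(d{\left(6 \right)} - 71\right) = 104 \left(\left(-1 + 2 \cdot 6^{2}\right) - 71\right) = 104 \left(\left(-1 + 2 \cdot 36\right) - 71\right) = 104 \left(\left(-1 + 72\right) - 71\right) = 104 \left(71 - 71\right) = 104 \cdot 0 = 0$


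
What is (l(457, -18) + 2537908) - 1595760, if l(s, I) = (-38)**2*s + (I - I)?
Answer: 1602056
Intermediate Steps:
l(s, I) = 1444*s (l(s, I) = 1444*s + 0 = 1444*s)
(l(457, -18) + 2537908) - 1595760 = (1444*457 + 2537908) - 1595760 = (659908 + 2537908) - 1595760 = 3197816 - 1595760 = 1602056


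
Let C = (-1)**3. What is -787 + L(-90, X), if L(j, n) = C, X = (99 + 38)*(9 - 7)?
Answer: -788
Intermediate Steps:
X = 274 (X = 137*2 = 274)
C = -1
L(j, n) = -1
-787 + L(-90, X) = -787 - 1 = -788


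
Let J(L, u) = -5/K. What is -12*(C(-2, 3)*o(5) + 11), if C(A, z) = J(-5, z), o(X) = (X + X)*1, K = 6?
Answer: -32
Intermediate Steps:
J(L, u) = -⅚ (J(L, u) = -5/6 = -5*⅙ = -⅚)
o(X) = 2*X (o(X) = (2*X)*1 = 2*X)
C(A, z) = -⅚
-12*(C(-2, 3)*o(5) + 11) = -12*(-5*5/3 + 11) = -12*(-⅚*10 + 11) = -12*(-25/3 + 11) = -12*8/3 = -32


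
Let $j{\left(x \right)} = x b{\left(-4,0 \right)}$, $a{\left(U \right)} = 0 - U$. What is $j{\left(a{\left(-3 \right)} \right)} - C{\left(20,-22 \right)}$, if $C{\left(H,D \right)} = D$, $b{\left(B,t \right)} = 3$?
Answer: $31$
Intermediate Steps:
$a{\left(U \right)} = - U$
$j{\left(x \right)} = 3 x$ ($j{\left(x \right)} = x 3 = 3 x$)
$j{\left(a{\left(-3 \right)} \right)} - C{\left(20,-22 \right)} = 3 \left(\left(-1\right) \left(-3\right)\right) - -22 = 3 \cdot 3 + 22 = 9 + 22 = 31$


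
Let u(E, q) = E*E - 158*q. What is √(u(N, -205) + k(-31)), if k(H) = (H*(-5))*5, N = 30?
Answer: 3*√3785 ≈ 184.57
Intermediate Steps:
k(H) = -25*H (k(H) = -5*H*5 = -25*H)
u(E, q) = E² - 158*q
√(u(N, -205) + k(-31)) = √((30² - 158*(-205)) - 25*(-31)) = √((900 + 32390) + 775) = √(33290 + 775) = √34065 = 3*√3785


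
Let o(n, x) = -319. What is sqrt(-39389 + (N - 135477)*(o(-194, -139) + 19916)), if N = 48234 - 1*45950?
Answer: I*sqrt(2610222610) ≈ 51090.0*I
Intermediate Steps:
N = 2284 (N = 48234 - 45950 = 2284)
sqrt(-39389 + (N - 135477)*(o(-194, -139) + 19916)) = sqrt(-39389 + (2284 - 135477)*(-319 + 19916)) = sqrt(-39389 - 133193*19597) = sqrt(-39389 - 2610183221) = sqrt(-2610222610) = I*sqrt(2610222610)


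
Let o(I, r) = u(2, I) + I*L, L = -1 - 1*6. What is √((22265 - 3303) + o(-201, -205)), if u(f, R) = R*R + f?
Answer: 2*√15193 ≈ 246.52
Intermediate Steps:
L = -7 (L = -1 - 6 = -7)
u(f, R) = f + R² (u(f, R) = R² + f = f + R²)
o(I, r) = 2 + I² - 7*I (o(I, r) = (2 + I²) + I*(-7) = (2 + I²) - 7*I = 2 + I² - 7*I)
√((22265 - 3303) + o(-201, -205)) = √((22265 - 3303) + (2 + (-201)² - 7*(-201))) = √(18962 + (2 + 40401 + 1407)) = √(18962 + 41810) = √60772 = 2*√15193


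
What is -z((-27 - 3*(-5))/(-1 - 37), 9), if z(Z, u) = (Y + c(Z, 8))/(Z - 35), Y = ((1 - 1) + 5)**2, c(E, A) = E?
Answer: 481/659 ≈ 0.72989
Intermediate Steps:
Y = 25 (Y = (0 + 5)**2 = 5**2 = 25)
z(Z, u) = (25 + Z)/(-35 + Z) (z(Z, u) = (25 + Z)/(Z - 35) = (25 + Z)/(-35 + Z))
-z((-27 - 3*(-5))/(-1 - 37), 9) = -(25 + (-27 - 3*(-5))/(-1 - 37))/(-35 + (-27 - 3*(-5))/(-1 - 37)) = -(25 + (-27 + 15)/(-38))/(-35 + (-27 + 15)/(-38)) = -(25 - 12*(-1/38))/(-35 - 12*(-1/38)) = -(25 + 6/19)/(-35 + 6/19) = -481/((-659/19)*19) = -(-19)*481/(659*19) = -1*(-481/659) = 481/659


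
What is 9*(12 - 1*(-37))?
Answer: 441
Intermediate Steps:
9*(12 - 1*(-37)) = 9*(12 + 37) = 9*49 = 441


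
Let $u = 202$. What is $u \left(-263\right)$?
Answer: $-53126$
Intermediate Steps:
$u \left(-263\right) = 202 \left(-263\right) = -53126$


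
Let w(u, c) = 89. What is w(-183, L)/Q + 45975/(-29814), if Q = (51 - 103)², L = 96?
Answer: -20277159/13436176 ≈ -1.5091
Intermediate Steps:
Q = 2704 (Q = (-52)² = 2704)
w(-183, L)/Q + 45975/(-29814) = 89/2704 + 45975/(-29814) = 89*(1/2704) + 45975*(-1/29814) = 89/2704 - 15325/9938 = -20277159/13436176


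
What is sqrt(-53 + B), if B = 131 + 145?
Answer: sqrt(223) ≈ 14.933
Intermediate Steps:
B = 276
sqrt(-53 + B) = sqrt(-53 + 276) = sqrt(223)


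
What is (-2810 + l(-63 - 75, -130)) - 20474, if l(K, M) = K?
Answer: -23422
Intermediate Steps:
(-2810 + l(-63 - 75, -130)) - 20474 = (-2810 + (-63 - 75)) - 20474 = (-2810 - 138) - 20474 = -2948 - 20474 = -23422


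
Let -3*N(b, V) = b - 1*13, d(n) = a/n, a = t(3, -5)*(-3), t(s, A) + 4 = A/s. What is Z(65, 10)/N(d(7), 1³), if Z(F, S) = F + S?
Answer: 1575/74 ≈ 21.284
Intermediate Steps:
t(s, A) = -4 + A/s
a = 17 (a = (-4 - 5/3)*(-3) = -17/3*(-3) = 17)
d(n) = 17/n
N(b, V) = 13/3 - b/3 (N(b, V) = -(b - 1*13)/3 = -(b - 13)/3 = -(-13 + b)/3 = 13/3 - b/3)
Z(65, 10)/N(d(7), 1³) = (65 + 10)/(13/3 - 17/(3*7)) = 75/(13/3 - 17/(3*7)) = 75/(13/3 - ⅓*17/7) = 75/(13/3 - 17/21) = 75/(74/21) = 75*(21/74) = 1575/74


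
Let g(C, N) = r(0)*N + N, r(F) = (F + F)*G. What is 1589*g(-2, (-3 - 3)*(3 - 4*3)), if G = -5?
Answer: 85806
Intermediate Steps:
r(F) = -10*F (r(F) = (F + F)*(-5) = (2*F)*(-5) = -10*F)
g(C, N) = N (g(C, N) = (-10*0)*N + N = 0*N + N = 0 + N = N)
1589*g(-2, (-3 - 3)*(3 - 4*3)) = 1589*((-3 - 3)*(3 - 4*3)) = 1589*(-6*(3 - 12)) = 1589*(-6*(-9)) = 1589*54 = 85806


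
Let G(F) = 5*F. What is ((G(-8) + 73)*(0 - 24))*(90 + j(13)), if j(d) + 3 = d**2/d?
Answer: -79200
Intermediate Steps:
j(d) = -3 + d (j(d) = -3 + d**2/d = -3 + d)
((G(-8) + 73)*(0 - 24))*(90 + j(13)) = ((5*(-8) + 73)*(0 - 24))*(90 + (-3 + 13)) = ((-40 + 73)*(-24))*(90 + 10) = (33*(-24))*100 = -792*100 = -79200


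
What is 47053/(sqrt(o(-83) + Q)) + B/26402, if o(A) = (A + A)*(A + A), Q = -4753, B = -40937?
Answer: -40937/26402 + 47053*sqrt(22803)/22803 ≈ 310.04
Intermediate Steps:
o(A) = 4*A**2 (o(A) = (2*A)*(2*A) = 4*A**2)
47053/(sqrt(o(-83) + Q)) + B/26402 = 47053/(sqrt(4*(-83)**2 - 4753)) - 40937/26402 = 47053/(sqrt(4*6889 - 4753)) - 40937*1/26402 = 47053/(sqrt(27556 - 4753)) - 40937/26402 = 47053/(sqrt(22803)) - 40937/26402 = 47053*(sqrt(22803)/22803) - 40937/26402 = 47053*sqrt(22803)/22803 - 40937/26402 = -40937/26402 + 47053*sqrt(22803)/22803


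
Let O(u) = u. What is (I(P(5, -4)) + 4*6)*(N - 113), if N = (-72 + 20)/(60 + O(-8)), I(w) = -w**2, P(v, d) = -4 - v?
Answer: 6498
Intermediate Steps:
N = -1 (N = (-72 + 20)/(60 - 8) = -52/52 = -52*1/52 = -1)
(I(P(5, -4)) + 4*6)*(N - 113) = (-(-4 - 1*5)**2 + 4*6)*(-1 - 113) = (-(-4 - 5)**2 + 24)*(-114) = (-1*(-9)**2 + 24)*(-114) = (-1*81 + 24)*(-114) = (-81 + 24)*(-114) = -57*(-114) = 6498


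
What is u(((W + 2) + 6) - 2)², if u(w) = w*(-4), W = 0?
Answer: 576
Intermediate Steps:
u(w) = -4*w
u(((W + 2) + 6) - 2)² = (-4*(((0 + 2) + 6) - 2))² = (-4*((2 + 6) - 2))² = (-4*(8 - 2))² = (-4*6)² = (-24)² = 576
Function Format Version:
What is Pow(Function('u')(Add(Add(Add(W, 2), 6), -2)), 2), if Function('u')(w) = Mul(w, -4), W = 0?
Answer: 576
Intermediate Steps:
Function('u')(w) = Mul(-4, w)
Pow(Function('u')(Add(Add(Add(W, 2), 6), -2)), 2) = Pow(Mul(-4, Add(Add(Add(0, 2), 6), -2)), 2) = Pow(Mul(-4, Add(Add(2, 6), -2)), 2) = Pow(Mul(-4, Add(8, -2)), 2) = Pow(Mul(-4, 6), 2) = Pow(-24, 2) = 576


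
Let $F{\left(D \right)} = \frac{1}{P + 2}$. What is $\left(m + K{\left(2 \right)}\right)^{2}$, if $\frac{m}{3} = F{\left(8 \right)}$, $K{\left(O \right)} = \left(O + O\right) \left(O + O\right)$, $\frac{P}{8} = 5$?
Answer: $\frac{50625}{196} \approx 258.29$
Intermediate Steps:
$P = 40$ ($P = 8 \cdot 5 = 40$)
$K{\left(O \right)} = 4 O^{2}$ ($K{\left(O \right)} = 2 O 2 O = 4 O^{2}$)
$F{\left(D \right)} = \frac{1}{42}$ ($F{\left(D \right)} = \frac{1}{40 + 2} = \frac{1}{42}$)
$m = \frac{1}{14}$ ($m = 3 \cdot \frac{1}{42} = \frac{1}{14} \approx 0.071429$)
$\left(m + K{\left(2 \right)}\right)^{2} = \left(\frac{1}{14} + 4 \cdot 2^{2}\right)^{2} = \left(\frac{1}{14} + 4 \cdot 4\right)^{2} = \left(\frac{1}{14} + 16\right)^{2} = \left(\frac{225}{14}\right)^{2} = \frac{50625}{196}$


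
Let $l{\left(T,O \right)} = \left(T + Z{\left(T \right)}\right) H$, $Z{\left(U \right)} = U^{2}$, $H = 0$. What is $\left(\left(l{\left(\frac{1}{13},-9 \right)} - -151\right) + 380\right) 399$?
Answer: $211869$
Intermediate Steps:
$l{\left(T,O \right)} = 0$ ($l{\left(T,O \right)} = \left(T + T^{2}\right) 0 = 0$)
$\left(\left(l{\left(\frac{1}{13},-9 \right)} - -151\right) + 380\right) 399 = \left(\left(0 - -151\right) + 380\right) 399 = \left(\left(0 + 151\right) + 380\right) 399 = \left(151 + 380\right) 399 = 531 \cdot 399 = 211869$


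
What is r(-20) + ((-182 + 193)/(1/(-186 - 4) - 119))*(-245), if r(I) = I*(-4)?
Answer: 2320930/22611 ≈ 102.65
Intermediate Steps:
r(I) = -4*I
r(-20) + ((-182 + 193)/(1/(-186 - 4) - 119))*(-245) = -4*(-20) + ((-182 + 193)/(1/(-186 - 4) - 119))*(-245) = 80 + (11/(1/(-190) - 119))*(-245) = 80 + (11/(-1/190 - 119))*(-245) = 80 + (11/(-22611/190))*(-245) = 80 + (11*(-190/22611))*(-245) = 80 - 2090/22611*(-245) = 80 + 512050/22611 = 2320930/22611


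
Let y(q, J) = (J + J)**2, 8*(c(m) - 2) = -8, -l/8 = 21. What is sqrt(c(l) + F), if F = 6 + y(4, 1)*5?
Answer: 3*sqrt(3) ≈ 5.1962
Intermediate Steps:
l = -168 (l = -8*21 = -168)
c(m) = 1 (c(m) = 2 + (1/8)*(-8) = 2 - 1 = 1)
y(q, J) = 4*J**2 (y(q, J) = (2*J)**2 = 4*J**2)
F = 26 (F = 6 + (4*1**2)*5 = 6 + (4*1)*5 = 6 + 4*5 = 6 + 20 = 26)
sqrt(c(l) + F) = sqrt(1 + 26) = sqrt(27) = 3*sqrt(3)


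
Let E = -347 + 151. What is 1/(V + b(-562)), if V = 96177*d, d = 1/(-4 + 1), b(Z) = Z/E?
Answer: -98/3141501 ≈ -3.1195e-5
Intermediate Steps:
E = -196
b(Z) = -Z/196 (b(Z) = Z/(-196) = Z*(-1/196) = -Z/196)
d = -⅓ (d = 1/(-3) = -⅓ ≈ -0.33333)
V = -32059 (V = 96177*(-⅓) = -32059)
1/(V + b(-562)) = 1/(-32059 - 1/196*(-562)) = 1/(-32059 + 281/98) = 1/(-3141501/98) = -98/3141501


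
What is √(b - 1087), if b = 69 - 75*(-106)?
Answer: 2*√1733 ≈ 83.259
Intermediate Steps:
b = 8019 (b = 69 + 7950 = 8019)
√(b - 1087) = √(8019 - 1087) = √6932 = 2*√1733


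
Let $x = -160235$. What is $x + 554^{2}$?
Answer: $146681$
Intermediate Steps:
$x + 554^{2} = -160235 + 554^{2} = -160235 + 306916 = 146681$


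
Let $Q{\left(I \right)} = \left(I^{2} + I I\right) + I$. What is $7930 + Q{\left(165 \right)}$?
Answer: $62545$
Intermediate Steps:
$Q{\left(I \right)} = I + 2 I^{2}$ ($Q{\left(I \right)} = \left(I^{2} + I^{2}\right) + I = 2 I^{2} + I = I + 2 I^{2}$)
$7930 + Q{\left(165 \right)} = 7930 + 165 \left(1 + 2 \cdot 165\right) = 7930 + 165 \left(1 + 330\right) = 7930 + 165 \cdot 331 = 7930 + 54615 = 62545$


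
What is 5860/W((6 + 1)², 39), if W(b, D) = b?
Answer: 5860/49 ≈ 119.59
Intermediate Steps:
5860/W((6 + 1)², 39) = 5860/((6 + 1)²) = 5860/(7²) = 5860/49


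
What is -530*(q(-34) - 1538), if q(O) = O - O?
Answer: 815140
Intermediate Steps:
q(O) = 0
-530*(q(-34) - 1538) = -530*(0 - 1538) = -530*(-1538) = 815140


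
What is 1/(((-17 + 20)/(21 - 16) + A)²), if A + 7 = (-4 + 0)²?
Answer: 25/2304 ≈ 0.010851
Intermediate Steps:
A = 9 (A = -7 + (-4 + 0)² = -7 + (-4)² = -7 + 16 = 9)
1/(((-17 + 20)/(21 - 16) + A)²) = 1/(((-17 + 20)/(21 - 16) + 9)²) = 1/((3/5 + 9)²) = 1/((3*(⅕) + 9)²) = 1/((⅗ + 9)²) = 1/((48/5)²) = 1/(2304/25) = 25/2304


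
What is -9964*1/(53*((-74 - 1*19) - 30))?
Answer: 188/123 ≈ 1.5285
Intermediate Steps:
-9964*1/(53*((-74 - 1*19) - 30)) = -9964*1/(53*((-74 - 19) - 30)) = -9964*1/(53*(-93 - 30)) = -9964/(53*(-123)) = -9964/(-6519) = -9964*(-1/6519) = 188/123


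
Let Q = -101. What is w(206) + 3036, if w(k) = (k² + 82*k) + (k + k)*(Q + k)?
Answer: 105624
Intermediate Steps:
w(k) = k² + 82*k + 2*k*(-101 + k) (w(k) = (k² + 82*k) + (k + k)*(-101 + k) = (k² + 82*k) + (2*k)*(-101 + k) = (k² + 82*k) + 2*k*(-101 + k) = k² + 82*k + 2*k*(-101 + k))
w(206) + 3036 = 3*206*(-40 + 206) + 3036 = 3*206*166 + 3036 = 102588 + 3036 = 105624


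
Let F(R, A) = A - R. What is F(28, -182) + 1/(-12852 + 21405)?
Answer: -1796129/8553 ≈ -210.00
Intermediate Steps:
F(28, -182) + 1/(-12852 + 21405) = (-182 - 1*28) + 1/(-12852 + 21405) = (-182 - 28) + 1/8553 = -210 + 1/8553 = -1796129/8553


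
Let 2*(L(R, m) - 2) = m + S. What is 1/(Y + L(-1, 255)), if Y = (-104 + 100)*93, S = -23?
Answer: -1/254 ≈ -0.0039370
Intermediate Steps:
L(R, m) = -19/2 + m/2 (L(R, m) = 2 + (m - 23)/2 = 2 + (-23 + m)/2 = 2 + (-23/2 + m/2) = -19/2 + m/2)
Y = -372 (Y = -4*93 = -372)
1/(Y + L(-1, 255)) = 1/(-372 + (-19/2 + (½)*255)) = 1/(-372 + (-19/2 + 255/2)) = 1/(-372 + 118) = 1/(-254) = -1/254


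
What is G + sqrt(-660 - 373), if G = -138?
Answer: -138 + I*sqrt(1033) ≈ -138.0 + 32.14*I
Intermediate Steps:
G + sqrt(-660 - 373) = -138 + sqrt(-660 - 373) = -138 + sqrt(-1033) = -138 + I*sqrt(1033)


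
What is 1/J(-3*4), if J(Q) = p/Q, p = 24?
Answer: -½ ≈ -0.50000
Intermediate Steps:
J(Q) = 24/Q
1/J(-3*4) = 1/(24/((-3*4))) = 1/(24/(-12)) = 1/(24*(-1/12)) = 1/(-2) = -½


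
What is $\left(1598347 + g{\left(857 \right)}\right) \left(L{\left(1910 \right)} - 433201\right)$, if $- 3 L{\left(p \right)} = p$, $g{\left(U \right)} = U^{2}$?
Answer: $- \frac{3036164320348}{3} \approx -1.0121 \cdot 10^{12}$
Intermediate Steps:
$L{\left(p \right)} = - \frac{p}{3}$
$\left(1598347 + g{\left(857 \right)}\right) \left(L{\left(1910 \right)} - 433201\right) = \left(1598347 + 857^{2}\right) \left(\left(- \frac{1}{3}\right) 1910 - 433201\right) = \left(1598347 + 734449\right) \left(- \frac{1910}{3} - 433201\right) = 2332796 \left(- \frac{1301513}{3}\right) = - \frac{3036164320348}{3}$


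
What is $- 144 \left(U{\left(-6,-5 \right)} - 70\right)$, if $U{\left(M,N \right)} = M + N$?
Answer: $11664$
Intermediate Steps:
$- 144 \left(U{\left(-6,-5 \right)} - 70\right) = - 144 \left(\left(-6 - 5\right) - 70\right) = - 144 \left(-11 - 70\right) = \left(-144\right) \left(-81\right) = 11664$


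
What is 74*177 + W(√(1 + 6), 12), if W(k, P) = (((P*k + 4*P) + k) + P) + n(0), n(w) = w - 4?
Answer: 13154 + 13*√7 ≈ 13188.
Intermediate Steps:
n(w) = -4 + w
W(k, P) = -4 + k + 5*P + P*k (W(k, P) = (((P*k + 4*P) + k) + P) + (-4 + 0) = (((4*P + P*k) + k) + P) - 4 = ((k + 4*P + P*k) + P) - 4 = (k + 5*P + P*k) - 4 = -4 + k + 5*P + P*k)
74*177 + W(√(1 + 6), 12) = 74*177 + (-4 + √(1 + 6) + 5*12 + 12*√(1 + 6)) = 13098 + (-4 + √7 + 60 + 12*√7) = 13098 + (56 + 13*√7) = 13154 + 13*√7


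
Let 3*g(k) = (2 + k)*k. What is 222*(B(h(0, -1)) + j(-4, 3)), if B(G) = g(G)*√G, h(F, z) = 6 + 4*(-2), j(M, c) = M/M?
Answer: 222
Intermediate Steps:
j(M, c) = 1
g(k) = k*(2 + k)/3 (g(k) = ((2 + k)*k)/3 = (k*(2 + k))/3 = k*(2 + k)/3)
h(F, z) = -2 (h(F, z) = 6 - 8 = -2)
B(G) = G^(3/2)*(2 + G)/3 (B(G) = (G*(2 + G)/3)*√G = G^(3/2)*(2 + G)/3)
222*(B(h(0, -1)) + j(-4, 3)) = 222*((-2)^(3/2)*(2 - 2)/3 + 1) = 222*((⅓)*(-2*I*√2)*0 + 1) = 222*(0 + 1) = 222*1 = 222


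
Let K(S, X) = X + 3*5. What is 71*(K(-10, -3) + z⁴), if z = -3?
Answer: 6603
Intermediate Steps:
K(S, X) = 15 + X (K(S, X) = X + 15 = 15 + X)
71*(K(-10, -3) + z⁴) = 71*((15 - 3) + (-3)⁴) = 71*(12 + 81) = 71*93 = 6603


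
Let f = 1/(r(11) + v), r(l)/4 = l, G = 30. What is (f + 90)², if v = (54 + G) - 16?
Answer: 101626561/12544 ≈ 8101.6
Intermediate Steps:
r(l) = 4*l
v = 68 (v = (54 + 30) - 16 = 84 - 16 = 68)
f = 1/112 (f = 1/(4*11 + 68) = 1/(44 + 68) = 1/112 ≈ 0.0089286)
(f + 90)² = (1/112 + 90)² = (10081/112)² = 101626561/12544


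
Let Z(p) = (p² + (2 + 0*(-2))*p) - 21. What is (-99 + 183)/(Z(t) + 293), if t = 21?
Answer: 84/755 ≈ 0.11126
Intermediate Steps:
Z(p) = -21 + p² + 2*p (Z(p) = (p² + (2 + 0)*p) - 21 = (p² + 2*p) - 21 = -21 + p² + 2*p)
(-99 + 183)/(Z(t) + 293) = (-99 + 183)/((-21 + 21² + 2*21) + 293) = 84/((-21 + 441 + 42) + 293) = 84/(462 + 293) = 84/755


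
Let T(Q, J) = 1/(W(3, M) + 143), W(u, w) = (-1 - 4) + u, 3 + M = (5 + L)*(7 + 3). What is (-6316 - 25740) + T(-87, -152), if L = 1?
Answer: -4519895/141 ≈ -32056.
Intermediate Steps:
M = 57 (M = -3 + (5 + 1)*(7 + 3) = -3 + 6*10 = -3 + 60 = 57)
W(u, w) = -5 + u
T(Q, J) = 1/141 (T(Q, J) = 1/((-5 + 3) + 143) = 1/(-2 + 143) = 1/141)
(-6316 - 25740) + T(-87, -152) = (-6316 - 25740) + 1/141 = -32056 + 1/141 = -4519895/141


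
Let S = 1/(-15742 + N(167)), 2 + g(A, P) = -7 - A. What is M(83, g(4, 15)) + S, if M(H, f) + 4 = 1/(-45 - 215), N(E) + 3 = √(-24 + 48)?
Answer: -258073199741/64455300260 - 2*√6/247905001 ≈ -4.0039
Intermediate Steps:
N(E) = -3 + 2*√6 (N(E) = -3 + √(-24 + 48) = -3 + √24 = -3 + 2*√6)
g(A, P) = -9 - A (g(A, P) = -2 + (-7 - A) = -9 - A)
M(H, f) = -1041/260 (M(H, f) = -4 + 1/(-45 - 215) = -4 + 1/(-260) = -4 - 1/260 = -1041/260)
S = 1/(-15745 + 2*√6) (S = 1/(-15742 + (-3 + 2*√6)) = 1/(-15745 + 2*√6) ≈ -6.3532e-5)
M(83, g(4, 15)) + S = -1041/260 + (-15745/247905001 - 2*√6/247905001) = -258073199741/64455300260 - 2*√6/247905001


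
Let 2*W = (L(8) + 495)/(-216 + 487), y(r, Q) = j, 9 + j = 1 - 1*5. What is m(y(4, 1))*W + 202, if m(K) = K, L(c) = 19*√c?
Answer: 103049/542 - 247*√2/271 ≈ 188.84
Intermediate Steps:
j = -13 (j = -9 + (1 - 1*5) = -9 + (1 - 5) = -9 - 4 = -13)
y(r, Q) = -13
W = 495/542 + 19*√2/271 (W = ((19*√8 + 495)/(-216 + 487))/2 = ((19*(2*√2) + 495)/271)/2 = ((38*√2 + 495)*(1/271))/2 = ((495 + 38*√2)*(1/271))/2 = (495/271 + 38*√2/271)/2 = 495/542 + 19*√2/271 ≈ 1.0124)
m(y(4, 1))*W + 202 = -13*(495/542 + 19*√2/271) + 202 = (-6435/542 - 247*√2/271) + 202 = 103049/542 - 247*√2/271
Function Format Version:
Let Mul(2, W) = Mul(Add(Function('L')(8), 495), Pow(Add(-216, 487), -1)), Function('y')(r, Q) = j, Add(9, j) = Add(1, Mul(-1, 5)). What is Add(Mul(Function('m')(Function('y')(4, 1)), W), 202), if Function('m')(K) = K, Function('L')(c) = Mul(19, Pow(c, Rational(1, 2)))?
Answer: Add(Rational(103049, 542), Mul(Rational(-247, 271), Pow(2, Rational(1, 2)))) ≈ 188.84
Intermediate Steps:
j = -13 (j = Add(-9, Add(1, Mul(-1, 5))) = Add(-9, Add(1, -5)) = Add(-9, -4) = -13)
Function('y')(r, Q) = -13
W = Add(Rational(495, 542), Mul(Rational(19, 271), Pow(2, Rational(1, 2)))) (W = Mul(Rational(1, 2), Mul(Add(Mul(19, Pow(8, Rational(1, 2))), 495), Pow(Add(-216, 487), -1))) = Mul(Rational(1, 2), Mul(Add(Mul(19, Mul(2, Pow(2, Rational(1, 2)))), 495), Pow(271, -1))) = Mul(Rational(1, 2), Mul(Add(Mul(38, Pow(2, Rational(1, 2))), 495), Rational(1, 271))) = Mul(Rational(1, 2), Mul(Add(495, Mul(38, Pow(2, Rational(1, 2)))), Rational(1, 271))) = Mul(Rational(1, 2), Add(Rational(495, 271), Mul(Rational(38, 271), Pow(2, Rational(1, 2))))) = Add(Rational(495, 542), Mul(Rational(19, 271), Pow(2, Rational(1, 2)))) ≈ 1.0124)
Add(Mul(Function('m')(Function('y')(4, 1)), W), 202) = Add(Mul(-13, Add(Rational(495, 542), Mul(Rational(19, 271), Pow(2, Rational(1, 2))))), 202) = Add(Add(Rational(-6435, 542), Mul(Rational(-247, 271), Pow(2, Rational(1, 2)))), 202) = Add(Rational(103049, 542), Mul(Rational(-247, 271), Pow(2, Rational(1, 2))))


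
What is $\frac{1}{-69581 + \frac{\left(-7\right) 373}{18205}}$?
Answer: $- \frac{18205}{1266724716} \approx -1.4372 \cdot 10^{-5}$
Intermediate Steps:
$\frac{1}{-69581 + \frac{\left(-7\right) 373}{18205}} = \frac{1}{-69581 - \frac{2611}{18205}} = \frac{1}{- \frac{1266724716}{18205}} = - \frac{18205}{1266724716}$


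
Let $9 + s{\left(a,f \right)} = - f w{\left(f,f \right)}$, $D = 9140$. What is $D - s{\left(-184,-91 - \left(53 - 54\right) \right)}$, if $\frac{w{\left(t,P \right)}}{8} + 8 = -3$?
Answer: $17069$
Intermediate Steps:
$w{\left(t,P \right)} = -88$ ($w{\left(t,P \right)} = -64 + 8 \left(-3\right) = -64 - 24 = -88$)
$s{\left(a,f \right)} = -9 + 88 f$ ($s{\left(a,f \right)} = -9 + - f \left(-88\right) = -9 + 88 f$)
$D - s{\left(-184,-91 - \left(53 - 54\right) \right)} = 9140 - \left(-9 + 88 \left(-91 - \left(53 - 54\right)\right)\right) = 9140 - \left(-9 + 88 \left(-91 - -1\right)\right) = 9140 - \left(-9 + 88 \left(-91 + 1\right)\right) = 9140 - \left(-9 + 88 \left(-90\right)\right) = 9140 - \left(-9 - 7920\right) = 9140 - -7929 = 9140 + 7929 = 17069$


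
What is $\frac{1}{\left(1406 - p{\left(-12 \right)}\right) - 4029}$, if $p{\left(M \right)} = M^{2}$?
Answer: $- \frac{1}{2767} \approx -0.0003614$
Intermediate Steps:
$\frac{1}{\left(1406 - p{\left(-12 \right)}\right) - 4029} = \frac{1}{\left(1406 - \left(-12\right)^{2}\right) - 4029} = \frac{1}{\left(1406 - 144\right) - 4029} = \frac{1}{1262 - 4029} = \frac{1}{-2767} = - \frac{1}{2767}$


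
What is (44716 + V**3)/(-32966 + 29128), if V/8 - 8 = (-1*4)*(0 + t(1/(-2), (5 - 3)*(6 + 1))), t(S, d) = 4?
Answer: 108714/1919 ≈ 56.651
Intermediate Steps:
V = -64 (V = 64 + 8*((-1*4)*(0 + 4)) = 64 + 8*(-4*4) = 64 + 8*(-16) = 64 - 128 = -64)
(44716 + V**3)/(-32966 + 29128) = (44716 + (-64)**3)/(-32966 + 29128) = (44716 - 262144)/(-3838) = -217428*(-1/3838) = 108714/1919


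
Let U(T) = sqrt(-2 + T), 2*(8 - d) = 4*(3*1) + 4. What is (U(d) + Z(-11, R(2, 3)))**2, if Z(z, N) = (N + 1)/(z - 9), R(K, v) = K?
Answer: (3 - 20*I*sqrt(2))**2/400 ≈ -1.9775 - 0.42426*I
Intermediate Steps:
d = 0 (d = 8 - (4*(3*1) + 4)/2 = 8 - (4*3 + 4)/2 = 8 - (12 + 4)/2 = 8 - 1/2*16 = 8 - 8 = 0)
Z(z, N) = (1 + N)/(-9 + z)
(U(d) + Z(-11, R(2, 3)))**2 = (sqrt(-2 + 0) + (1 + 2)/(-9 - 11))**2 = (sqrt(-2) + 3/(-20))**2 = (I*sqrt(2) - 1/20*3)**2 = (I*sqrt(2) - 3/20)**2 = (-3/20 + I*sqrt(2))**2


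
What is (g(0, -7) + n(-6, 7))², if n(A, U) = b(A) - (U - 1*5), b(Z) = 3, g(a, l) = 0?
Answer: 1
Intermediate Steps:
n(A, U) = 8 - U (n(A, U) = 3 - (U - 1*5) = 3 - (U - 5) = 3 - (-5 + U) = 3 + (5 - U) = 8 - U)
(g(0, -7) + n(-6, 7))² = (0 + (8 - 1*7))² = (0 + (8 - 7))² = (0 + 1)² = 1² = 1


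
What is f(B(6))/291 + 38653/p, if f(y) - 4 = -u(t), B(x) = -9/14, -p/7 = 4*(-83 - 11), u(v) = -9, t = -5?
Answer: 11282239/765912 ≈ 14.730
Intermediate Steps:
p = 2632 (p = -28*(-83 - 11) = -28*(-94) = -7*(-376) = 2632)
B(x) = -9/14 (B(x) = -9*1/14 = -9/14)
f(y) = 13 (f(y) = 4 - 1*(-9) = 4 + 9 = 13)
f(B(6))/291 + 38653/p = 13/291 + 38653/2632 = 11282239/765912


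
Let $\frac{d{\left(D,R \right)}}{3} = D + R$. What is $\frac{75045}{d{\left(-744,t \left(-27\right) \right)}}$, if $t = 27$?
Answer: $- \frac{25015}{1473} \approx -16.982$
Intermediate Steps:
$d{\left(D,R \right)} = 3 D + 3 R$ ($d{\left(D,R \right)} = 3 \left(D + R\right) = 3 D + 3 R$)
$\frac{75045}{d{\left(-744,t \left(-27\right) \right)}} = \frac{75045}{3 \left(-744\right) + 3 \cdot 27 \left(-27\right)} = \frac{75045}{-2232 + 3 \left(-729\right)} = \frac{75045}{-2232 - 2187} = \frac{75045}{-4419} = 75045 \left(- \frac{1}{4419}\right) = - \frac{25015}{1473}$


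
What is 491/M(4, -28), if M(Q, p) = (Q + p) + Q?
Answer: -491/20 ≈ -24.550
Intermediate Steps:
M(Q, p) = p + 2*Q
491/M(4, -28) = 491/(-28 + 2*4) = 491/(-28 + 8) = 491/(-20) = 491*(-1/20) = -491/20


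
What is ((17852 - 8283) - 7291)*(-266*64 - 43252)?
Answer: -137308728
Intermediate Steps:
((17852 - 8283) - 7291)*(-266*64 - 43252) = (9569 - 7291)*(-17024 - 43252) = 2278*(-60276) = -137308728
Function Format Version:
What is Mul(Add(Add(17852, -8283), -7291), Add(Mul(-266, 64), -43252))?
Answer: -137308728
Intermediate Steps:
Mul(Add(Add(17852, -8283), -7291), Add(Mul(-266, 64), -43252)) = Mul(Add(9569, -7291), Add(-17024, -43252)) = Mul(2278, -60276) = -137308728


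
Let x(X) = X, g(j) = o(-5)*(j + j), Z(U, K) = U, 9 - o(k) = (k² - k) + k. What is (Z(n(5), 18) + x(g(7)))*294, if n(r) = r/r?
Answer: -65562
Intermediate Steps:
o(k) = 9 - k² (o(k) = 9 - ((k² - k) + k) = 9 - k²)
n(r) = 1
g(j) = -32*j (g(j) = (9 - 1*(-5)²)*(j + j) = (9 - 1*25)*(2*j) = (9 - 25)*(2*j) = -32*j)
(Z(n(5), 18) + x(g(7)))*294 = (1 - 32*7)*294 = (1 - 224)*294 = -223*294 = -65562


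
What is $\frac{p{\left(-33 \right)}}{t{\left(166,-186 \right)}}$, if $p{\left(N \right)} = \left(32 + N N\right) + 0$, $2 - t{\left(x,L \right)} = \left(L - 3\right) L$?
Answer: $- \frac{1121}{35152} \approx -0.03189$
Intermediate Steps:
$t{\left(x,L \right)} = 2 - L \left(-3 + L\right)$ ($t{\left(x,L \right)} = 2 - \left(L - 3\right) L = 2 - \left(-3 + L\right) L = 2 - L \left(-3 + L\right)$)
$p{\left(N \right)} = 32 + N^{2}$ ($p{\left(N \right)} = \left(32 + N^{2}\right) + 0 = 32 + N^{2}$)
$\frac{p{\left(-33 \right)}}{t{\left(166,-186 \right)}} = \frac{32 + \left(-33\right)^{2}}{2 - \left(-186\right)^{2} + 3 \left(-186\right)} = \frac{32 + 1089}{2 - 34596 - 558} = \frac{1121}{2 - 34596 - 558} = \frac{1121}{-35152} = 1121 \left(- \frac{1}{35152}\right) = - \frac{1121}{35152}$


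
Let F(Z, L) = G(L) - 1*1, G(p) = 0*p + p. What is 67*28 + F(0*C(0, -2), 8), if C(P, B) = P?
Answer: 1883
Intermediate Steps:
G(p) = p (G(p) = 0 + p = p)
F(Z, L) = -1 + L (F(Z, L) = L - 1*1 = L - 1 = -1 + L)
67*28 + F(0*C(0, -2), 8) = 67*28 + (-1 + 8) = 1876 + 7 = 1883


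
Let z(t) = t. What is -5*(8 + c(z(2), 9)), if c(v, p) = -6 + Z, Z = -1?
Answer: -5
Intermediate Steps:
c(v, p) = -7 (c(v, p) = -6 - 1 = -7)
-5*(8 + c(z(2), 9)) = -5*(8 - 7) = -5*1 = -5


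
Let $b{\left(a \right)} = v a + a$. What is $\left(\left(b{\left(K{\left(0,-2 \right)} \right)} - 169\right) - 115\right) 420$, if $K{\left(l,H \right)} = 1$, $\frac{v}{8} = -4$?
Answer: $-132300$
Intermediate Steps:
$v = -32$ ($v = 8 \left(-4\right) = -32$)
$b{\left(a \right)} = - 31 a$ ($b{\left(a \right)} = - 32 a + a = - 31 a$)
$\left(\left(b{\left(K{\left(0,-2 \right)} \right)} - 169\right) - 115\right) 420 = \left(\left(\left(-31\right) 1 - 169\right) - 115\right) 420 = \left(\left(-31 - 169\right) - 115\right) 420 = \left(-200 - 115\right) 420 = \left(-315\right) 420 = -132300$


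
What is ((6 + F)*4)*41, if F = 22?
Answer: 4592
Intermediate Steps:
((6 + F)*4)*41 = ((6 + 22)*4)*41 = (28*4)*41 = 112*41 = 4592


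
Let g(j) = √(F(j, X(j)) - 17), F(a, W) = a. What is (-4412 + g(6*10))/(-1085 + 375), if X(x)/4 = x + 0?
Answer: 2206/355 - √43/710 ≈ 6.2048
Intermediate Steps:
X(x) = 4*x (X(x) = 4*(x + 0) = 4*x)
g(j) = √(-17 + j) (g(j) = √(j - 17) = √(-17 + j))
(-4412 + g(6*10))/(-1085 + 375) = (-4412 + √(-17 + 6*10))/(-1085 + 375) = (-4412 + √(-17 + 60))/(-710) = (-4412 + √43)*(-1/710) = 2206/355 - √43/710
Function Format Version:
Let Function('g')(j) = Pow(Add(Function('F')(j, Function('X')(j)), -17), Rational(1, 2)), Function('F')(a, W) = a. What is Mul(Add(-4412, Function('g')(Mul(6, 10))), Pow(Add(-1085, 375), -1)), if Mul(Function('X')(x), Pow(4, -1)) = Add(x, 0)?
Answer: Add(Rational(2206, 355), Mul(Rational(-1, 710), Pow(43, Rational(1, 2)))) ≈ 6.2048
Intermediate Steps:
Function('X')(x) = Mul(4, x) (Function('X')(x) = Mul(4, Add(x, 0)) = Mul(4, x))
Function('g')(j) = Pow(Add(-17, j), Rational(1, 2)) (Function('g')(j) = Pow(Add(j, -17), Rational(1, 2)) = Pow(Add(-17, j), Rational(1, 2)))
Mul(Add(-4412, Function('g')(Mul(6, 10))), Pow(Add(-1085, 375), -1)) = Mul(Add(-4412, Pow(Add(-17, Mul(6, 10)), Rational(1, 2))), Pow(Add(-1085, 375), -1)) = Mul(Add(-4412, Pow(Add(-17, 60), Rational(1, 2))), Pow(-710, -1)) = Mul(Add(-4412, Pow(43, Rational(1, 2))), Rational(-1, 710)) = Add(Rational(2206, 355), Mul(Rational(-1, 710), Pow(43, Rational(1, 2))))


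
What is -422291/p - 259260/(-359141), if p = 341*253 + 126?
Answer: -129262207291/31029423259 ≈ -4.1658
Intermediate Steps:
p = 86399 (p = 86273 + 126 = 86399)
-422291/p - 259260/(-359141) = -422291/86399 - 259260/(-359141) = -422291*1/86399 - 259260*(-1/359141) = -422291/86399 + 259260/359141 = -129262207291/31029423259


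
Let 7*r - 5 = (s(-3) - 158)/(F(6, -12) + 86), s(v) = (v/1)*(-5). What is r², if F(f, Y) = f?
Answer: 100489/414736 ≈ 0.24230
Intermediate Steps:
s(v) = -5*v (s(v) = (v*1)*(-5) = v*(-5) = -5*v)
r = 317/644 (r = 5/7 + ((-5*(-3) - 158)/(6 + 86))/7 = 5/7 + ((15 - 158)/92)/7 = 5/7 + (-143*1/92)/7 = 5/7 + (⅐)*(-143/92) = 5/7 - 143/644 = 317/644 ≈ 0.49224)
r² = (317/644)² = 100489/414736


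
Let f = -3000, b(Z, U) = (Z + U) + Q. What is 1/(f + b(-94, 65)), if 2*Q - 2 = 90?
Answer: -1/2983 ≈ -0.00033523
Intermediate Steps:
Q = 46 (Q = 1 + (1/2)*90 = 1 + 45 = 46)
b(Z, U) = 46 + U + Z (b(Z, U) = (Z + U) + 46 = (U + Z) + 46 = 46 + U + Z)
1/(f + b(-94, 65)) = 1/(-3000 + (46 + 65 - 94)) = 1/(-3000 + 17) = 1/(-2983) = -1/2983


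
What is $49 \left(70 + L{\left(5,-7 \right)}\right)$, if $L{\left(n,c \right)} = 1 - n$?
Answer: $3234$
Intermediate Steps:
$49 \left(70 + L{\left(5,-7 \right)}\right) = 49 \left(70 + \left(1 - 5\right)\right) = 49 \left(70 - 4\right) = 49 \cdot 66 = 3234$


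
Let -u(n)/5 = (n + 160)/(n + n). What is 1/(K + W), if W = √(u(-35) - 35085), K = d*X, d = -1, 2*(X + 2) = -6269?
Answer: 87822/276435833 - 2*I*√6874910/276435833 ≈ 0.00031769 - 1.897e-5*I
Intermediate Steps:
X = -6273/2 (X = -2 + (½)*(-6269) = -2 - 6269/2 = -6273/2 ≈ -3136.5)
u(n) = -5*(160 + n)/(2*n) (u(n) = -5*(n + 160)/(n + n) = -5*(160 + n)/(2*n))
K = 6273/2 (K = -1*(-6273/2) = 6273/2 ≈ 3136.5)
W = I*√6874910/14 (W = √((-5/2 - 400/(-35)) - 35085) = √((-5/2 - 400*(-1/35)) - 35085) = √((-5/2 + 80/7) - 35085) = √(125/14 - 35085) = √(-491065/14) = I*√6874910/14 ≈ 187.29*I)
1/(K + W) = 1/(6273/2 + I*√6874910/14)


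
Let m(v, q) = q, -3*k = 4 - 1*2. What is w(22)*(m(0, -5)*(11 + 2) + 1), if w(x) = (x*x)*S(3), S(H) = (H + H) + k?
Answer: -495616/3 ≈ -1.6521e+5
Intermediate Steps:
k = -⅔ (k = -(4 - 1*2)/3 = -(4 - 2)/3 = -⅓*2 = -⅔ ≈ -0.66667)
S(H) = -⅔ + 2*H (S(H) = (H + H) - ⅔ = 2*H - ⅔ = -⅔ + 2*H)
w(x) = 16*x²/3 (w(x) = (x*x)*(-⅔ + 2*3) = x²*(-⅔ + 6) = x²*(16/3) = 16*x²/3)
w(22)*(m(0, -5)*(11 + 2) + 1) = ((16/3)*22²)*(-5*(11 + 2) + 1) = ((16/3)*484)*(-5*13 + 1) = 7744*(-65 + 1)/3 = (7744/3)*(-64) = -495616/3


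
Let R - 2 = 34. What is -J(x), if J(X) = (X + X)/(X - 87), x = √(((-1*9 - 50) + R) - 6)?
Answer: -1/131 + 3*I*√29/131 ≈ -0.0076336 + 0.12332*I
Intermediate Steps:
R = 36 (R = 2 + 34 = 36)
x = I*√29 (x = √(((-1*9 - 50) + 36) - 6) = √(((-9 - 50) + 36) - 6) = √((-59 + 36) - 6) = √(-23 - 6) = √(-29) = I*√29 ≈ 5.3852*I)
J(X) = 2*X/(-87 + X) (J(X) = (2*X)/(-87 + X) = 2*X/(-87 + X))
-J(x) = -2*I*√29/(-87 + I*√29)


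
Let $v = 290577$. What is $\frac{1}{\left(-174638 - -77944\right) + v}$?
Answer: $\frac{1}{193883} \approx 5.1578 \cdot 10^{-6}$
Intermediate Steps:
$\frac{1}{\left(-174638 - -77944\right) + v} = \frac{1}{\left(-174638 - -77944\right) + 290577} = \frac{1}{\left(-174638 + 77944\right) + 290577} = \frac{1}{-96694 + 290577} = \frac{1}{193883}$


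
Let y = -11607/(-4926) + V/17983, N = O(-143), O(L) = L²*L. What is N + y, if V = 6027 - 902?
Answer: -86346157786325/29528086 ≈ -2.9242e+6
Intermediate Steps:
V = 5125
O(L) = L³
N = -2924207 (N = (-143)³ = -2924207)
y = 77991477/29528086 (y = -11607/(-4926) + 5125/17983 = -11607*(-1/4926) + 5125*(1/17983) = 3869/1642 + 5125/17983 = 77991477/29528086 ≈ 2.6413)
N + y = -2924207 + 77991477/29528086 = -86346157786325/29528086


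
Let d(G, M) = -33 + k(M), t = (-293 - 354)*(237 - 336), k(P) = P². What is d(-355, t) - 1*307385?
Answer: 4102479391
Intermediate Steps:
t = 64053 (t = -647*(-99) = 64053)
d(G, M) = -33 + M²
d(-355, t) - 1*307385 = (-33 + 64053²) - 1*307385 = (-33 + 4102786809) - 307385 = 4102786776 - 307385 = 4102479391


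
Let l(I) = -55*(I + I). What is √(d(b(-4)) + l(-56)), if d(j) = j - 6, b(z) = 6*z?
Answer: √6130 ≈ 78.294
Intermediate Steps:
d(j) = -6 + j
l(I) = -110*I
√(d(b(-4)) + l(-56)) = √((-6 + 6*(-4)) - 110*(-56)) = √((-6 - 24) + 6160) = √(-30 + 6160) = √6130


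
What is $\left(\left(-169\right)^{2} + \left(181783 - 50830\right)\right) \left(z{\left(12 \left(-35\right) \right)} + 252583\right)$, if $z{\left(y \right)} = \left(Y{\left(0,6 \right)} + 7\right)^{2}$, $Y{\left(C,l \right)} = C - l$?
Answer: $40290684176$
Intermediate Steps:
$z{\left(y \right)} = 1$ ($z{\left(y \right)} = \left(\left(0 - 6\right) + 7\right)^{2} = \left(-6 + 7\right)^{2} = 1^{2} = 1$)
$\left(\left(-169\right)^{2} + \left(181783 - 50830\right)\right) \left(z{\left(12 \left(-35\right) \right)} + 252583\right) = \left(\left(-169\right)^{2} + \left(181783 - 50830\right)\right) \left(1 + 252583\right) = \left(28561 + \left(181783 - 50830\right)\right) 252584 = \left(28561 + 130953\right) 252584 = 159514 \cdot 252584 = 40290684176$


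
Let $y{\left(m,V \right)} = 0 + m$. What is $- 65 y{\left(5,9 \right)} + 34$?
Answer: $-291$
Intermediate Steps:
$y{\left(m,V \right)} = m$
$- 65 y{\left(5,9 \right)} + 34 = \left(-65\right) 5 + 34 = -325 + 34 = -291$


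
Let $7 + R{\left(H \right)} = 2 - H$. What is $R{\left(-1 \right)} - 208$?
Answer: $-212$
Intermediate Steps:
$R{\left(H \right)} = -5 - H$ ($R{\left(H \right)} = -7 - \left(-2 + H\right) = -5 - H$)
$R{\left(-1 \right)} - 208 = \left(-5 - -1\right) - 208 = \left(-5 + 1\right) - 208 = -4 - 208 = -212$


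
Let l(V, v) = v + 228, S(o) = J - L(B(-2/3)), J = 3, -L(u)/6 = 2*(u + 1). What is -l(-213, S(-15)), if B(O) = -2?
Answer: -219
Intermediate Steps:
L(u) = -12 - 12*u (L(u) = -12*(u + 1) = -12*(1 + u) = -6*(2 + 2*u) = -12 - 12*u)
S(o) = -9 (S(o) = 3 - (-12 - 12*(-2)) = 3 - (-12 + 24) = 3 - 1*12 = 3 - 12 = -9)
l(V, v) = 228 + v
-l(-213, S(-15)) = -(228 - 9) = -1*219 = -219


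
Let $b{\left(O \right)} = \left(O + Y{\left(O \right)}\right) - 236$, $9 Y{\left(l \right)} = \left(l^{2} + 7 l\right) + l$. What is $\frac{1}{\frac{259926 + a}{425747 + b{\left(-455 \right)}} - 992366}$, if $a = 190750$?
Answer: $- \frac{1342963}{1332709468430} \approx -1.0077 \cdot 10^{-6}$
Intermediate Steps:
$Y{\left(l \right)} = \frac{l^{2}}{9} + \frac{8 l}{9}$ ($Y{\left(l \right)} = \frac{\left(l^{2} + 7 l\right) + l}{9} = \frac{l^{2} + 8 l}{9} = \frac{l^{2}}{9} + \frac{8 l}{9}$)
$b{\left(O \right)} = -236 + O + \frac{O \left(8 + O\right)}{9}$ ($b{\left(O \right)} = \left(O + \frac{O \left(8 + O\right)}{9}\right) - 236 = -236 + O + \frac{O \left(8 + O\right)}{9}$)
$\frac{1}{\frac{259926 + a}{425747 + b{\left(-455 \right)}} - 992366} = \frac{1}{\frac{259926 + 190750}{425747 + \left(-236 + \frac{\left(-455\right)^{2}}{9} + \frac{17}{9} \left(-455\right)\right)} - 992366} = \frac{1}{\frac{450676}{425747 - - \frac{65722}{3}} - 992366} = \frac{1}{\frac{450676}{425747 + \frac{65722}{3}} - 992366} = \frac{1}{\frac{450676}{\frac{1342963}{3}} - 992366} = \frac{1}{450676 \cdot \frac{3}{1342963} - 992366} = \frac{1}{\frac{1352028}{1342963} - 992366} = \frac{1}{- \frac{1332709468430}{1342963}} = - \frac{1342963}{1332709468430}$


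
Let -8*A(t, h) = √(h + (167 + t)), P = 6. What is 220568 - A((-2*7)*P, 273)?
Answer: 220568 + √89/4 ≈ 2.2057e+5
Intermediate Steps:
A(t, h) = -√(167 + h + t)/8 (A(t, h) = -√(h + (167 + t))/8 = -√(167 + h + t)/8)
220568 - A((-2*7)*P, 273) = 220568 - (-1)*√(167 + 273 - 2*7*6)/8 = 220568 - (-1)*√(167 + 273 - 14*6)/8 = 220568 - (-1)*√(167 + 273 - 84)/8 = 220568 - (-1)*√356/8 = 220568 - (-1)*2*√89/8 = 220568 - (-1)*√89/4 = 220568 + √89/4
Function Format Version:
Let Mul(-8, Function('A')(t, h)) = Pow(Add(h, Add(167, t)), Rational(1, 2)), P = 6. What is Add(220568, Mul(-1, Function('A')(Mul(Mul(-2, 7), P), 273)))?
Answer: Add(220568, Mul(Rational(1, 4), Pow(89, Rational(1, 2)))) ≈ 2.2057e+5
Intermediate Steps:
Function('A')(t, h) = Mul(Rational(-1, 8), Pow(Add(167, h, t), Rational(1, 2))) (Function('A')(t, h) = Mul(Rational(-1, 8), Pow(Add(h, Add(167, t)), Rational(1, 2))) = Mul(Rational(-1, 8), Pow(Add(167, h, t), Rational(1, 2))))
Add(220568, Mul(-1, Function('A')(Mul(Mul(-2, 7), P), 273))) = Add(220568, Mul(-1, Mul(Rational(-1, 8), Pow(Add(167, 273, Mul(Mul(-2, 7), 6)), Rational(1, 2))))) = Add(220568, Mul(-1, Mul(Rational(-1, 8), Pow(Add(167, 273, Mul(-14, 6)), Rational(1, 2))))) = Add(220568, Mul(-1, Mul(Rational(-1, 8), Pow(Add(167, 273, -84), Rational(1, 2))))) = Add(220568, Mul(-1, Mul(Rational(-1, 8), Pow(356, Rational(1, 2))))) = Add(220568, Mul(-1, Mul(Rational(-1, 8), Mul(2, Pow(89, Rational(1, 2)))))) = Add(220568, Mul(-1, Mul(Rational(-1, 4), Pow(89, Rational(1, 2))))) = Add(220568, Mul(Rational(1, 4), Pow(89, Rational(1, 2))))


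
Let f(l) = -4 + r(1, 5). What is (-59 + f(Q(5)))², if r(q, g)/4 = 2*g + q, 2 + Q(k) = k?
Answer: 361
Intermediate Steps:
Q(k) = -2 + k
r(q, g) = 4*q + 8*g (r(q, g) = 4*(2*g + q) = 4*(q + 2*g) = 4*q + 8*g)
f(l) = 40 (f(l) = -4 + (4*1 + 8*5) = -4 + (4 + 40) = -4 + 44 = 40)
(-59 + f(Q(5)))² = (-59 + 40)² = (-19)² = 361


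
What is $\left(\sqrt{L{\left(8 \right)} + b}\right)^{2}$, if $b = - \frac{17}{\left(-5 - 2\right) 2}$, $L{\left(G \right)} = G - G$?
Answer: $\frac{17}{14} \approx 1.2143$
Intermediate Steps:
$L{\left(G \right)} = 0$
$b = \frac{17}{14}$ ($b = - \frac{17}{\left(-7\right) 2} = - \frac{17}{-14} = \left(-17\right) \left(- \frac{1}{14}\right) = \frac{17}{14} \approx 1.2143$)
$\left(\sqrt{L{\left(8 \right)} + b}\right)^{2} = \left(\sqrt{0 + \frac{17}{14}}\right)^{2} = \left(\sqrt{\frac{17}{14}}\right)^{2} = \left(\frac{\sqrt{238}}{14}\right)^{2} = \frac{17}{14}$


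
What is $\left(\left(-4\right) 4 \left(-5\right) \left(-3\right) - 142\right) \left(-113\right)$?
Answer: $43166$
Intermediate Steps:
$\left(\left(-4\right) 4 \left(-5\right) \left(-3\right) - 142\right) \left(-113\right) = \left(\left(-16\right) \left(-5\right) \left(-3\right) - 142\right) \left(-113\right) = \left(80 \left(-3\right) - 142\right) \left(-113\right) = \left(-240 - 142\right) \left(-113\right) = \left(-382\right) \left(-113\right) = 43166$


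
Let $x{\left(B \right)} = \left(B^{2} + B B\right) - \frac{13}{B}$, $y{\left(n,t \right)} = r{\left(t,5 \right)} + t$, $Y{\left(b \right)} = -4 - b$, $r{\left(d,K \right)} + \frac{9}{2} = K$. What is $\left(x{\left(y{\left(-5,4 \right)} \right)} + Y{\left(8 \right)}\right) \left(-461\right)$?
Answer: $- \frac{212521}{18} \approx -11807.0$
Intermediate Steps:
$r{\left(d,K \right)} = - \frac{9}{2} + K$
$y{\left(n,t \right)} = \frac{1}{2} + t$ ($y{\left(n,t \right)} = \left(- \frac{9}{2} + 5\right) + t = \frac{1}{2} + t$)
$x{\left(B \right)} = - \frac{13}{B} + 2 B^{2}$ ($x{\left(B \right)} = \left(B^{2} + B^{2}\right) - \frac{13}{B} = 2 B^{2} - \frac{13}{B} = - \frac{13}{B} + 2 B^{2}$)
$\left(x{\left(y{\left(-5,4 \right)} \right)} + Y{\left(8 \right)}\right) \left(-461\right) = \left(\frac{-13 + 2 \left(\frac{1}{2} + 4\right)^{3}}{\frac{1}{2} + 4} - 12\right) \left(-461\right) = \left(\frac{-13 + 2 \left(\frac{9}{2}\right)^{3}}{\frac{9}{2}} - 12\right) \left(-461\right) = \left(\frac{2 \left(-13 + 2 \cdot \frac{729}{8}\right)}{9} - 12\right) \left(-461\right) = \left(\frac{2 \left(-13 + \frac{729}{4}\right)}{9} - 12\right) \left(-461\right) = \left(\frac{2}{9} \cdot \frac{677}{4} - 12\right) \left(-461\right) = \left(\frac{677}{18} - 12\right) \left(-461\right) = \frac{461}{18} \left(-461\right) = - \frac{212521}{18}$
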